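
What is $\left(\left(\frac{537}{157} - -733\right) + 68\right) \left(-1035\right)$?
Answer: $- \frac{130714290}{157} \approx -8.3258 \cdot 10^{5}$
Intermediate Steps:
$\left(\left(\frac{537}{157} - -733\right) + 68\right) \left(-1035\right) = \left(\left(537 \cdot \frac{1}{157} + 733\right) + 68\right) \left(-1035\right) = \left(\left(\frac{537}{157} + 733\right) + 68\right) \left(-1035\right) = \left(\frac{115618}{157} + 68\right) \left(-1035\right) = \frac{126294}{157} \left(-1035\right) = - \frac{130714290}{157}$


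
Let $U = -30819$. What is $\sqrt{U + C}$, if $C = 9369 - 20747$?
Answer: $i \sqrt{42197} \approx 205.42 i$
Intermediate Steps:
$C = -11378$ ($C = 9369 - 20747 = -11378$)
$\sqrt{U + C} = \sqrt{-30819 - 11378} = \sqrt{-42197} = i \sqrt{42197}$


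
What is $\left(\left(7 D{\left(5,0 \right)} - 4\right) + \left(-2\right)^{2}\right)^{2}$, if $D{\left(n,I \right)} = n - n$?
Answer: $0$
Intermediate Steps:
$D{\left(n,I \right)} = 0$
$\left(\left(7 D{\left(5,0 \right)} - 4\right) + \left(-2\right)^{2}\right)^{2} = \left(\left(7 \cdot 0 - 4\right) + \left(-2\right)^{2}\right)^{2} = \left(\left(0 - 4\right) + 4\right)^{2} = \left(-4 + 4\right)^{2} = 0^{2} = 0$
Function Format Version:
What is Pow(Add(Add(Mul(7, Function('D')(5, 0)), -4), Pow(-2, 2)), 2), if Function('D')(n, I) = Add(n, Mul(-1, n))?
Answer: 0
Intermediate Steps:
Function('D')(n, I) = 0
Pow(Add(Add(Mul(7, Function('D')(5, 0)), -4), Pow(-2, 2)), 2) = Pow(Add(Add(Mul(7, 0), -4), Pow(-2, 2)), 2) = Pow(Add(Add(0, -4), 4), 2) = Pow(Add(-4, 4), 2) = Pow(0, 2) = 0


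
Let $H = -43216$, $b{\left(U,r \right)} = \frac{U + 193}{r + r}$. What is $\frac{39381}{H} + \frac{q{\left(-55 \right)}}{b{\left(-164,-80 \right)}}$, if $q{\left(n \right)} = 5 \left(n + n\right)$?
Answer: $\frac{3801865951}{1253264} \approx 3033.6$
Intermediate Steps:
$b{\left(U,r \right)} = \frac{193 + U}{2 r}$
$q{\left(n \right)} = 10 n$ ($q{\left(n \right)} = 5 \cdot 2 n = 10 n$)
$\frac{39381}{H} + \frac{q{\left(-55 \right)}}{b{\left(-164,-80 \right)}} = \frac{39381}{-43216} + \frac{10 \left(-55\right)}{\frac{1}{2} \frac{1}{-80} \left(193 - 164\right)} = 39381 \left(- \frac{1}{43216}\right) - \frac{550}{\frac{1}{2} \left(- \frac{1}{80}\right) 29} = - \frac{39381}{43216} - \frac{550}{- \frac{29}{160}} = - \frac{39381}{43216} - - \frac{88000}{29} = - \frac{39381}{43216} + \frac{88000}{29} = \frac{3801865951}{1253264}$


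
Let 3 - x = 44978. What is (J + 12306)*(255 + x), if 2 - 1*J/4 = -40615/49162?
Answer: -13539948814080/24581 ≈ -5.5083e+8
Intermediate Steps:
x = -44975 (x = 3 - 1*44978 = 3 - 44978 = -44975)
J = 277878/24581 (J = 8 - (-162460)/49162 = 8 - 4*(-40615/49162) = 8 + 81230/24581 = 277878/24581 ≈ 11.305)
(J + 12306)*(255 + x) = (277878/24581 + 12306)*(255 - 44975) = (302771664/24581)*(-44720) = -13539948814080/24581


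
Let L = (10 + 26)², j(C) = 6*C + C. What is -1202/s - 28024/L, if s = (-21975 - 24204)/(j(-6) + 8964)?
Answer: 175062499/831222 ≈ 210.61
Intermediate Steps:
j(C) = 7*C
L = 1296 (L = 36² = 1296)
s = -15393/2974 (s = (-21975 - 24204)/(7*(-6) + 8964) = -46179/(-42 + 8964) = -46179/8922 = -46179*1/8922 = -15393/2974 ≈ -5.1759)
-1202/s - 28024/L = -1202/(-15393/2974) - 28024/1296 = -1202*(-2974/15393) - 28024*1/1296 = 3574748/15393 - 3503/162 = 175062499/831222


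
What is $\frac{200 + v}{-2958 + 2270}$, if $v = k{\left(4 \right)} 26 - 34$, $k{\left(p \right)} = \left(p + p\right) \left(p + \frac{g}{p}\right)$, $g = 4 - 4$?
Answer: $- \frac{499}{344} \approx -1.4506$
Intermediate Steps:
$g = 0$
$k{\left(p \right)} = 2 p^{2}$ ($k{\left(p \right)} = \left(p + p\right) \left(p + \frac{0}{p}\right) = 2 p \left(p + 0\right) = 2 p p = 2 p^{2}$)
$v = 798$ ($v = 2 \cdot 4^{2} \cdot 26 - 34 = 2 \cdot 16 \cdot 26 - 34 = 32 \cdot 26 - 34 = 832 - 34 = 798$)
$\frac{200 + v}{-2958 + 2270} = \frac{200 + 798}{-2958 + 2270} = \frac{998}{-688} = 998 \left(- \frac{1}{688}\right) = - \frac{499}{344}$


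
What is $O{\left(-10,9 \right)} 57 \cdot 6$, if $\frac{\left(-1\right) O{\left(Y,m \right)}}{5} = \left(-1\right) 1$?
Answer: $1710$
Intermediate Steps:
$O{\left(Y,m \right)} = 5$ ($O{\left(Y,m \right)} = - 5 \left(\left(-1\right) 1\right) = \left(-5\right) \left(-1\right) = 5$)
$O{\left(-10,9 \right)} 57 \cdot 6 = 5 \cdot 57 \cdot 6 = 285 \cdot 6 = 1710$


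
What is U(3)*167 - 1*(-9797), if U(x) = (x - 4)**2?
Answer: 9964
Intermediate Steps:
U(x) = (-4 + x)**2
U(3)*167 - 1*(-9797) = (-4 + 3)**2*167 - 1*(-9797) = (-1)**2*167 + 9797 = 1*167 + 9797 = 167 + 9797 = 9964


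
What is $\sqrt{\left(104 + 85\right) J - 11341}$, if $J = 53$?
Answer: $2 i \sqrt{331} \approx 36.387 i$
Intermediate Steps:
$\sqrt{\left(104 + 85\right) J - 11341} = \sqrt{\left(104 + 85\right) 53 - 11341} = \sqrt{189 \cdot 53 - 11341} = \sqrt{10017 - 11341} = \sqrt{-1324} = 2 i \sqrt{331}$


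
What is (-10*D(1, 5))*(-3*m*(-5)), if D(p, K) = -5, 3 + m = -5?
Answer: -6000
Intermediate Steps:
m = -8 (m = -3 - 5 = -8)
(-10*D(1, 5))*(-3*m*(-5)) = (-10*(-5))*(-3*(-8)*(-5)) = 50*(24*(-5)) = 50*(-120) = -6000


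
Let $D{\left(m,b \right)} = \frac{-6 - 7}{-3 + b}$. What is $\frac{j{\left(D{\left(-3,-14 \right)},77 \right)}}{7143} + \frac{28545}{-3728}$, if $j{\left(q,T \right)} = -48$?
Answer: $- \frac{68025293}{8876368} \approx -7.6636$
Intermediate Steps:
$D{\left(m,b \right)} = - \frac{13}{-3 + b}$
$\frac{j{\left(D{\left(-3,-14 \right)},77 \right)}}{7143} + \frac{28545}{-3728} = - \frac{48}{7143} + \frac{28545}{-3728} = \left(-48\right) \frac{1}{7143} + 28545 \left(- \frac{1}{3728}\right) = - \frac{16}{2381} - \frac{28545}{3728} = - \frac{68025293}{8876368}$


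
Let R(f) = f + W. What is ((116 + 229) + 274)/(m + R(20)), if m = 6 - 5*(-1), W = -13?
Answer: 619/18 ≈ 34.389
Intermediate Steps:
R(f) = -13 + f (R(f) = f - 13 = -13 + f)
m = 11 (m = 6 + 5 = 11)
((116 + 229) + 274)/(m + R(20)) = ((116 + 229) + 274)/(11 + (-13 + 20)) = (345 + 274)/(11 + 7) = 619/18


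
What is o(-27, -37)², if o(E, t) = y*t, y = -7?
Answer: 67081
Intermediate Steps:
o(E, t) = -7*t
o(-27, -37)² = (-7*(-37))² = 259² = 67081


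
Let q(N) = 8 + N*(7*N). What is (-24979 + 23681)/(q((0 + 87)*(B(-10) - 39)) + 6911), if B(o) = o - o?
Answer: -649/40297031 ≈ -1.6105e-5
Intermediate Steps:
B(o) = 0
q(N) = 8 + 7*N**2
(-24979 + 23681)/(q((0 + 87)*(B(-10) - 39)) + 6911) = (-24979 + 23681)/((8 + 7*((0 + 87)*(0 - 39))**2) + 6911) = -1298/((8 + 7*(87*(-39))**2) + 6911) = -1298/((8 + 7*(-3393)**2) + 6911) = -1298/((8 + 7*11512449) + 6911) = -1298/((8 + 80587143) + 6911) = -1298/(80587151 + 6911) = -1298/80594062 = -1298*1/80594062 = -649/40297031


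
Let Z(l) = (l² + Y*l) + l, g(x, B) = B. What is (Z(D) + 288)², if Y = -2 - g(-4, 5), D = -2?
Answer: 92416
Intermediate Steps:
Y = -7 (Y = -2 - 1*5 = -2 - 5 = -7)
Z(l) = l² - 6*l (Z(l) = (l² - 7*l) + l = l² - 6*l)
(Z(D) + 288)² = (-2*(-6 - 2) + 288)² = (-2*(-8) + 288)² = (16 + 288)² = 304² = 92416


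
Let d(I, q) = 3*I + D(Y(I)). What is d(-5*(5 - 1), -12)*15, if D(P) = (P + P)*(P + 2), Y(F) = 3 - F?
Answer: 16350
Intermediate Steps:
D(P) = 2*P*(2 + P) (D(P) = (2*P)*(2 + P) = 2*P*(2 + P))
d(I, q) = 3*I + 2*(3 - I)*(5 - I) (d(I, q) = 3*I + 2*(3 - I)*(2 + (3 - I)) = 3*I + 2*(3 - I)*(5 - I))
d(-5*(5 - 1), -12)*15 = (30 - (-65)*(5 - 1) + 2*(-5*(5 - 1))**2)*15 = (30 - (-65)*4 + 2*(-5*4)**2)*15 = (30 - 13*(-20) + 2*(-20)**2)*15 = (30 + 260 + 2*400)*15 = (30 + 260 + 800)*15 = 1090*15 = 16350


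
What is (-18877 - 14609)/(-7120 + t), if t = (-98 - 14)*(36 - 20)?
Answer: 16743/4456 ≈ 3.7574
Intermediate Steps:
t = -1792 (t = -112*16 = -1792)
(-18877 - 14609)/(-7120 + t) = (-18877 - 14609)/(-7120 - 1792) = -33486/(-8912) = -33486*(-1/8912) = 16743/4456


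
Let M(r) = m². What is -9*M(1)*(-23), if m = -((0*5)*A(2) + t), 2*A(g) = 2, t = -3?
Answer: 1863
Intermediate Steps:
A(g) = 1 (A(g) = (½)*2 = 1)
m = 3 (m = -((0*5)*1 - 3) = -(0*1 - 3) = -(0 - 3) = -1*(-3) = 3)
M(r) = 9 (M(r) = 3² = 9)
-9*M(1)*(-23) = -9*9*(-23) = -81*(-23) = 1863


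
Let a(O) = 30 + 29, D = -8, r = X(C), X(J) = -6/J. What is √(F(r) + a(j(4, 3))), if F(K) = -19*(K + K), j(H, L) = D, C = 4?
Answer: 2*√29 ≈ 10.770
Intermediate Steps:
r = -3/2 (r = -6/4 = -6*¼ = -3/2 ≈ -1.5000)
j(H, L) = -8
a(O) = 59
F(K) = -38*K
√(F(r) + a(j(4, 3))) = √(-38*(-3/2) + 59) = √(57 + 59) = √116 = 2*√29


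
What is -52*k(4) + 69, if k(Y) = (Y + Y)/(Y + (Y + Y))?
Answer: 103/3 ≈ 34.333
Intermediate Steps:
k(Y) = ⅔ (k(Y) = (2*Y)/(Y + 2*Y) = (2*Y)/((3*Y)) = (2*Y)*(1/(3*Y)) = ⅔)
-52*k(4) + 69 = -52*⅔ + 69 = -104/3 + 69 = 103/3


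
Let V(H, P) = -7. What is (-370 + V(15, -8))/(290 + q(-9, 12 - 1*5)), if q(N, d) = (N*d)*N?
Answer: -377/857 ≈ -0.43991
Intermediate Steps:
q(N, d) = d*N**2
(-370 + V(15, -8))/(290 + q(-9, 12 - 1*5)) = (-370 - 7)/(290 + (12 - 1*5)*(-9)**2) = -377/(290 + (12 - 5)*81) = -377/(290 + 7*81) = -377/(290 + 567) = -377/857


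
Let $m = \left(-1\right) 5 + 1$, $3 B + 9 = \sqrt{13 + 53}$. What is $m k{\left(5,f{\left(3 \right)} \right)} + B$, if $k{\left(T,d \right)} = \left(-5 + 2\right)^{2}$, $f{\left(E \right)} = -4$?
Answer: $-39 + \frac{\sqrt{66}}{3} \approx -36.292$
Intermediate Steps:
$k{\left(T,d \right)} = 9$ ($k{\left(T,d \right)} = \left(-3\right)^{2} = 9$)
$B = -3 + \frac{\sqrt{66}}{3}$ ($B = -3 + \frac{\sqrt{13 + 53}}{3} = -3 + \frac{\sqrt{66}}{3} \approx -0.29199$)
$m = -4$ ($m = -5 + 1 = -4$)
$m k{\left(5,f{\left(3 \right)} \right)} + B = \left(-4\right) 9 - \left(3 - \frac{\sqrt{66}}{3}\right) = -36 - \left(3 - \frac{\sqrt{66}}{3}\right) = -39 + \frac{\sqrt{66}}{3}$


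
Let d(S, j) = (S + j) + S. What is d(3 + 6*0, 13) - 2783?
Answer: -2764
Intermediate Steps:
d(S, j) = j + 2*S
d(3 + 6*0, 13) - 2783 = (13 + 2*(3 + 6*0)) - 2783 = (13 + 2*(3 + 0)) - 2783 = (13 + 2*3) - 2783 = (13 + 6) - 2783 = 19 - 2783 = -2764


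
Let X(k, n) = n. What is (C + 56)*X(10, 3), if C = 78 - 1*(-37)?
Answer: 513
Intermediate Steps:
C = 115 (C = 78 + 37 = 115)
(C + 56)*X(10, 3) = (115 + 56)*3 = 171*3 = 513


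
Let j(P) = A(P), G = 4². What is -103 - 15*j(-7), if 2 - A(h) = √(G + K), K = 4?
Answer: -133 + 30*√5 ≈ -65.918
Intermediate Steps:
G = 16
A(h) = 2 - 2*√5 (A(h) = 2 - √(16 + 4) = 2 - √20 = 2 - 2*√5)
j(P) = 2 - 2*√5
-103 - 15*j(-7) = -103 - 15*(2 - 2*√5) = -103 + (-30 + 30*√5) = -133 + 30*√5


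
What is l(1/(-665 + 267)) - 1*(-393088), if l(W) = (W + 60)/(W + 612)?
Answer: 95746433479/243575 ≈ 3.9309e+5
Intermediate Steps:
l(W) = (60 + W)/(612 + W)
l(1/(-665 + 267)) - 1*(-393088) = (60 + 1/(-665 + 267))/(612 + 1/(-665 + 267)) - 1*(-393088) = (60 + 1/(-398))/(612 + 1/(-398)) + 393088 = (60 - 1/398)/(612 - 1/398) + 393088 = (23879/398)/(243575/398) + 393088 = (398/243575)*(23879/398) + 393088 = 23879/243575 + 393088 = 95746433479/243575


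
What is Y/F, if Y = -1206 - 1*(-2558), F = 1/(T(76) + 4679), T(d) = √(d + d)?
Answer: 6326008 + 2704*√38 ≈ 6.3427e+6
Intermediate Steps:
T(d) = √2*√d (T(d) = √(2*d) = √2*√d)
F = 1/(4679 + 2*√38) (F = 1/(√2*√76 + 4679) = 1/(√2*(2*√19) + 4679) = 1/(2*√38 + 4679) = 1/(4679 + 2*√38) ≈ 0.00021316)
Y = 1352 (Y = -1206 + 2558 = 1352)
Y/F = 1352/(4679/21892889 - 2*√38/21892889)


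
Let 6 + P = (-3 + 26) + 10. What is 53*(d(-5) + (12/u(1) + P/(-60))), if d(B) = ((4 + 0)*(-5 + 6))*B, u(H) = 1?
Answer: -8957/20 ≈ -447.85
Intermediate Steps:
P = 27 (P = -6 + ((-3 + 26) + 10) = -6 + (23 + 10) = -6 + 33 = 27)
d(B) = 4*B (d(B) = (4*1)*B = 4*B)
53*(d(-5) + (12/u(1) + P/(-60))) = 53*(4*(-5) + (12/1 + 27/(-60))) = 53*(-20 + (12*1 + 27*(-1/60))) = 53*(-20 + (12 - 9/20)) = 53*(-20 + 231/20) = 53*(-169/20) = -8957/20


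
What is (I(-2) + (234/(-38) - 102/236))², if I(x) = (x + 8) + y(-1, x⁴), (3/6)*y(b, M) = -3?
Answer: 218300625/5026564 ≈ 43.429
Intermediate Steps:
y(b, M) = -6 (y(b, M) = 2*(-3) = -6)
I(x) = 2 + x (I(x) = (x + 8) - 6 = (8 + x) - 6 = 2 + x)
(I(-2) + (234/(-38) - 102/236))² = ((2 - 2) + (234/(-38) - 102/236))² = (0 + (234*(-1/38) - 102*1/236))² = (0 + (-117/19 - 51/118))² = (0 - 14775/2242)² = (-14775/2242)² = 218300625/5026564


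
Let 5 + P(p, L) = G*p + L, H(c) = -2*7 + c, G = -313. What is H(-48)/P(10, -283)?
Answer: 31/1709 ≈ 0.018139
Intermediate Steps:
H(c) = -14 + c
P(p, L) = -5 + L - 313*p (P(p, L) = -5 + (-313*p + L) = -5 + (L - 313*p) = -5 + L - 313*p)
H(-48)/P(10, -283) = (-14 - 48)/(-5 - 283 - 313*10) = -62/(-5 - 283 - 3130) = -62/(-3418) = -62*(-1/3418) = 31/1709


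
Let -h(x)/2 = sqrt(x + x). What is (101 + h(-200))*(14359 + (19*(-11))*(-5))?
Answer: 1555804 - 616160*I ≈ 1.5558e+6 - 6.1616e+5*I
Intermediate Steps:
h(x) = -2*sqrt(2)*sqrt(x) (h(x) = -2*sqrt(x + x) = -2*sqrt(2)*sqrt(x))
(101 + h(-200))*(14359 + (19*(-11))*(-5)) = (101 - 2*sqrt(2)*sqrt(-200))*(14359 + (19*(-11))*(-5)) = (101 - 2*sqrt(2)*10*I*sqrt(2))*(14359 - 209*(-5)) = (101 - 40*I)*(14359 + 1045) = (101 - 40*I)*15404 = 1555804 - 616160*I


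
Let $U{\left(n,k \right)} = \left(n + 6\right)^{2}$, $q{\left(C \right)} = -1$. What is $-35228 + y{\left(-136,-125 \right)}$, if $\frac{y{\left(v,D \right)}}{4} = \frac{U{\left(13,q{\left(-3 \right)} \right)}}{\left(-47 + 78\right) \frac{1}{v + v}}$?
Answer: $- \frac{1484836}{31} \approx -47898.0$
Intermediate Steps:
$U{\left(n,k \right)} = \left(6 + n\right)^{2}$
$y{\left(v,D \right)} = \frac{2888 v}{31}$ ($y{\left(v,D \right)} = 4 \frac{\left(6 + 13\right)^{2}}{\left(-47 + 78\right) \frac{1}{v + v}} = 4 \frac{19^{2}}{31 \frac{1}{2 v}} = 4 \frac{361}{31 \frac{1}{2 v}} = 4 \frac{361}{\frac{31}{2} \frac{1}{v}} = 4 \cdot 361 \frac{2 v}{31} = 4 \frac{722 v}{31} = \frac{2888 v}{31}$)
$-35228 + y{\left(-136,-125 \right)} = -35228 + \frac{2888}{31} \left(-136\right) = -35228 - \frac{392768}{31} = - \frac{1484836}{31}$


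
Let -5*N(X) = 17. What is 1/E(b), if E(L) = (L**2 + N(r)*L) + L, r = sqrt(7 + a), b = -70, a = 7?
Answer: 1/5068 ≈ 0.00019732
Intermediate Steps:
r = sqrt(14) (r = sqrt(7 + 7) = sqrt(14) ≈ 3.7417)
N(X) = -17/5 (N(X) = -1/5*17 = -17/5)
E(L) = L**2 - 12*L/5 (E(L) = (L**2 - 17*L/5) + L = L**2 - 12*L/5)
1/E(b) = 1/((1/5)*(-70)*(-12 + 5*(-70))) = 1/((1/5)*(-70)*(-12 - 350)) = 1/((1/5)*(-70)*(-362)) = 1/5068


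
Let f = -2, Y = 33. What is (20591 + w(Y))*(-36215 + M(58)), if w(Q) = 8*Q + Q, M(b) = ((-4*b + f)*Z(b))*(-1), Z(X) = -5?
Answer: -780897880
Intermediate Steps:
M(b) = -10 - 20*b (M(b) = ((-4*b - 2)*(-5))*(-1) = ((-2 - 4*b)*(-5))*(-1) = (10 + 20*b)*(-1) = -10 - 20*b)
w(Q) = 9*Q
(20591 + w(Y))*(-36215 + M(58)) = (20591 + 9*33)*(-36215 + (-10 - 20*58)) = (20591 + 297)*(-36215 + (-10 - 1160)) = 20888*(-36215 - 1170) = 20888*(-37385) = -780897880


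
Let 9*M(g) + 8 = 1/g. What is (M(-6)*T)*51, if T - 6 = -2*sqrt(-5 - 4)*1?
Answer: -833/3 + 833*I/3 ≈ -277.67 + 277.67*I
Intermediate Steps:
M(g) = -8/9 + 1/(9*g)
T = 6 - 6*I (T = 6 - 2*sqrt(-5 - 4)*1 = 6 - 6*I*1 = 6 - 6*I ≈ 6.0 - 6.0*I)
(M(-6)*T)*51 = (((1/9)*(1 - 8*(-6))/(-6))*(6 - 6*I))*51 = (((1/9)*(-1/6)*(1 + 48))*(6 - 6*I))*51 = (((1/9)*(-1/6)*49)*(6 - 6*I))*51 = -49*(6 - 6*I)/54*51 = (-49/9 + 49*I/9)*51 = -833/3 + 833*I/3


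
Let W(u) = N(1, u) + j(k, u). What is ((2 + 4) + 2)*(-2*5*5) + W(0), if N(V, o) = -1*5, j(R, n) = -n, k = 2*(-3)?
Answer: -405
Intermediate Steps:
k = -6
N(V, o) = -5
W(u) = -5 - u
((2 + 4) + 2)*(-2*5*5) + W(0) = ((2 + 4) + 2)*(-2*5*5) + (-5 - 1*0) = (6 + 2)*(-10*5) + (-5 + 0) = 8*(-50) - 5 = -400 - 5 = -405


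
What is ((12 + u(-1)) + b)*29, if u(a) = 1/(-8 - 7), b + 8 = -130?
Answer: -54839/15 ≈ -3655.9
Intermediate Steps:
b = -138 (b = -8 - 130 = -138)
u(a) = -1/15 (u(a) = 1/(-15) = -1/15)
((12 + u(-1)) + b)*29 = ((12 - 1/15) - 138)*29 = (179/15 - 138)*29 = -1891/15*29 = -54839/15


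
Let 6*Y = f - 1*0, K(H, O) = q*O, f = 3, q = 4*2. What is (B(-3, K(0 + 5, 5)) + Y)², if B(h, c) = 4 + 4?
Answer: 289/4 ≈ 72.250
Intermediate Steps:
q = 8
K(H, O) = 8*O
B(h, c) = 8
Y = ½ (Y = (3 - 1*0)/6 = (3 + 0)/6 = (⅙)*3 = ½ ≈ 0.50000)
(B(-3, K(0 + 5, 5)) + Y)² = (8 + ½)² = (17/2)² = 289/4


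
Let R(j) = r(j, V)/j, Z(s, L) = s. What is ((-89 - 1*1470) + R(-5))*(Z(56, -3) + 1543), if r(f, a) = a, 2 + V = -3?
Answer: -2491242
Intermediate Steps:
V = -5 (V = -2 - 3 = -5)
R(j) = -5/j
((-89 - 1*1470) + R(-5))*(Z(56, -3) + 1543) = ((-89 - 1*1470) - 5/(-5))*(56 + 1543) = ((-89 - 1470) - 5*(-⅕))*1599 = (-1559 + 1)*1599 = -1558*1599 = -2491242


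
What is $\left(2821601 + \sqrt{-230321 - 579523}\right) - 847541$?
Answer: $1974060 + 2 i \sqrt{202461} \approx 1.9741 \cdot 10^{6} + 899.91 i$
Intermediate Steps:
$\left(2821601 + \sqrt{-230321 - 579523}\right) - 847541 = \left(2821601 + \sqrt{-809844}\right) - 847541 = \left(2821601 + 2 i \sqrt{202461}\right) - 847541 = 1974060 + 2 i \sqrt{202461}$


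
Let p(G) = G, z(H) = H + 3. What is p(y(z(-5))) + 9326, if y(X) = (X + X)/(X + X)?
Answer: 9327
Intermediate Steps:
z(H) = 3 + H
y(X) = 1 (y(X) = (2*X)/((2*X)) = (2*X)*(1/(2*X)) = 1)
p(y(z(-5))) + 9326 = 1 + 9326 = 9327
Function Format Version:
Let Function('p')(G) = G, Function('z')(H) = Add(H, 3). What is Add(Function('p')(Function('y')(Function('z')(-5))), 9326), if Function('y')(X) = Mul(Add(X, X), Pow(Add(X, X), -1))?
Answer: 9327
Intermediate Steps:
Function('z')(H) = Add(3, H)
Function('y')(X) = 1 (Function('y')(X) = Mul(Mul(2, X), Pow(Mul(2, X), -1)) = Mul(Mul(2, X), Mul(Rational(1, 2), Pow(X, -1))) = 1)
Add(Function('p')(Function('y')(Function('z')(-5))), 9326) = Add(1, 9326) = 9327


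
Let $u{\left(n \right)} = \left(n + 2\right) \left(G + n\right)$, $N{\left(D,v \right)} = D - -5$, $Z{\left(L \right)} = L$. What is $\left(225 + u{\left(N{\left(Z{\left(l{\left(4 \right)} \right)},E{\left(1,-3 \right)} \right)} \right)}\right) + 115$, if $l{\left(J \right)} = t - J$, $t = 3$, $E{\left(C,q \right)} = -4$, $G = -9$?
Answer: $310$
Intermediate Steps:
$l{\left(J \right)} = 3 - J$
$N{\left(D,v \right)} = 5 + D$ ($N{\left(D,v \right)} = D + 5 = 5 + D$)
$u{\left(n \right)} = \left(-9 + n\right) \left(2 + n\right)$ ($u{\left(n \right)} = \left(n + 2\right) \left(-9 + n\right) = \left(2 + n\right) \left(-9 + n\right) = \left(-9 + n\right) \left(2 + n\right)$)
$\left(225 + u{\left(N{\left(Z{\left(l{\left(4 \right)} \right)},E{\left(1,-3 \right)} \right)} \right)}\right) + 115 = \left(225 - \left(18 - \left(5 + \left(3 - 4\right)\right)^{2} + 7 \left(5 + \left(3 - 4\right)\right)\right)\right) + 115 = \left(225 - \left(18 - \left(5 - 1\right)^{2} + 7 \left(5 - 1\right)\right)\right) + 115 = \left(225 - \left(46 - 16\right)\right) + 115 = \left(225 - 30\right) + 115 = 195 + 115 = 310$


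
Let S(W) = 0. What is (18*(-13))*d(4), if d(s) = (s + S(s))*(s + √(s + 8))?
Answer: -3744 - 1872*√3 ≈ -6986.4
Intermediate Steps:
d(s) = s*(s + √(8 + s)) (d(s) = (s + 0)*(s + √(s + 8)) = s*(s + √(8 + s)))
(18*(-13))*d(4) = (18*(-13))*(4*(4 + √(8 + 4))) = -936*(4 + √12) = -936*(4 + 2*√3) = -234*(16 + 8*√3) = -3744 - 1872*√3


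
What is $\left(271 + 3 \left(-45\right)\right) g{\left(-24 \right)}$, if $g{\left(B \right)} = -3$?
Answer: $-408$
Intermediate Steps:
$\left(271 + 3 \left(-45\right)\right) g{\left(-24 \right)} = \left(271 + 3 \left(-45\right)\right) \left(-3\right) = \left(271 - 135\right) \left(-3\right) = 136 \left(-3\right) = -408$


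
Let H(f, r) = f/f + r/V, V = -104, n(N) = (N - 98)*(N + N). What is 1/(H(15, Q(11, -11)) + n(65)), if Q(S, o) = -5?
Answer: -104/446051 ≈ -0.00023316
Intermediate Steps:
n(N) = 2*N*(-98 + N) (n(N) = (-98 + N)*(2*N) = 2*N*(-98 + N))
H(f, r) = 1 - r/104 (H(f, r) = f/f + r/(-104) = 1 + r*(-1/104) = 1 - r/104)
1/(H(15, Q(11, -11)) + n(65)) = 1/((1 - 1/104*(-5)) + 2*65*(-98 + 65)) = 1/((1 + 5/104) + 2*65*(-33)) = 1/(109/104 - 4290) = 1/(-446051/104) = -104/446051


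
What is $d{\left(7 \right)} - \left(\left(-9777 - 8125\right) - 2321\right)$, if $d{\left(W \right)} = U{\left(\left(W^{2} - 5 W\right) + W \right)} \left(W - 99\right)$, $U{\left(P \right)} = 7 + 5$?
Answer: $19119$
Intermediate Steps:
$U{\left(P \right)} = 12$
$d{\left(W \right)} = -1188 + 12 W$ ($d{\left(W \right)} = 12 \left(W - 99\right) = 12 \left(-99 + W\right) = -1188 + 12 W$)
$d{\left(7 \right)} - \left(\left(-9777 - 8125\right) - 2321\right) = \left(-1188 + 12 \cdot 7\right) - \left(\left(-9777 - 8125\right) - 2321\right) = \left(-1188 + 84\right) - \left(-17902 - 2321\right) = -1104 - -20223 = -1104 + 20223 = 19119$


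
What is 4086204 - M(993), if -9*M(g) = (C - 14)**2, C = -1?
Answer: 4086229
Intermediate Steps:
M(g) = -25 (M(g) = -(-1 - 14)**2/9 = -1/9*(-15)**2 = -1/9*225 = -25)
4086204 - M(993) = 4086204 - 1*(-25) = 4086204 + 25 = 4086229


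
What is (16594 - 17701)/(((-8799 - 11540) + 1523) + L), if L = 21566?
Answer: -1107/2750 ≈ -0.40255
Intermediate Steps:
(16594 - 17701)/(((-8799 - 11540) + 1523) + L) = (16594 - 17701)/(((-8799 - 11540) + 1523) + 21566) = -1107/((-20339 + 1523) + 21566) = -1107/(-18816 + 21566) = -1107/2750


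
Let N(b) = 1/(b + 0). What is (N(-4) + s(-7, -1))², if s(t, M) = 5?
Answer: 361/16 ≈ 22.563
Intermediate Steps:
N(b) = 1/b
(N(-4) + s(-7, -1))² = (1/(-4) + 5)² = (-¼ + 5)² = (19/4)² = 361/16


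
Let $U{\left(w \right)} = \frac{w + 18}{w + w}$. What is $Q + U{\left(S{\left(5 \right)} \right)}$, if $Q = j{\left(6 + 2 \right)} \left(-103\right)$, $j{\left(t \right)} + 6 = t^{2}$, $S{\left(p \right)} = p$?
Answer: $- \frac{59717}{10} \approx -5971.7$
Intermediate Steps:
$j{\left(t \right)} = -6 + t^{2}$
$Q = -5974$ ($Q = \left(-6 + \left(6 + 2\right)^{2}\right) \left(-103\right) = \left(-6 + 8^{2}\right) \left(-103\right) = \left(-6 + 64\right) \left(-103\right) = 58 \left(-103\right) = -5974$)
$U{\left(w \right)} = \frac{18 + w}{2 w}$
$Q + U{\left(S{\left(5 \right)} \right)} = -5974 + \frac{18 + 5}{2 \cdot 5} = -5974 + \frac{1}{2} \cdot \frac{1}{5} \cdot 23 = -5974 + \frac{23}{10} = - \frac{59717}{10}$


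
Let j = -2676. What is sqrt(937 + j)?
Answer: I*sqrt(1739) ≈ 41.701*I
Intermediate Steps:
sqrt(937 + j) = sqrt(937 - 2676) = sqrt(-1739) = I*sqrt(1739)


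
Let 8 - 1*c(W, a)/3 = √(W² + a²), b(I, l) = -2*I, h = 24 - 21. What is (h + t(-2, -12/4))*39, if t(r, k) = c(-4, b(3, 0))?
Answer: 1053 - 234*√13 ≈ 209.30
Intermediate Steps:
h = 3
c(W, a) = 24 - 3*√(W² + a²)
t(r, k) = 24 - 6*√13 (t(r, k) = 24 - 3*√((-4)² + (-2*3)²) = 24 - 3*√(16 + (-6)²) = 24 - 3*√(16 + 36) = 24 - 6*√13)
(h + t(-2, -12/4))*39 = (3 + (24 - 6*√13))*39 = (27 - 6*√13)*39 = 1053 - 234*√13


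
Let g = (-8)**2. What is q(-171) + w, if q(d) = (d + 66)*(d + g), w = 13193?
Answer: 24428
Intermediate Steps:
g = 64
q(d) = (64 + d)*(66 + d) (q(d) = (d + 66)*(d + 64) = (66 + d)*(64 + d) = (64 + d)*(66 + d))
q(-171) + w = (4224 + (-171)**2 + 130*(-171)) + 13193 = (4224 + 29241 - 22230) + 13193 = 11235 + 13193 = 24428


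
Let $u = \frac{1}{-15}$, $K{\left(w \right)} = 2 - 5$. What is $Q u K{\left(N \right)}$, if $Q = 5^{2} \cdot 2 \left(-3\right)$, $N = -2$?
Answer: $-30$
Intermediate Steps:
$K{\left(w \right)} = -3$
$u = - \frac{1}{15} \approx -0.066667$
$Q = -150$ ($Q = 25 \cdot 2 \left(-3\right) = 50 \left(-3\right) = -150$)
$Q u K{\left(N \right)} = \left(-150\right) \left(- \frac{1}{15}\right) \left(-3\right) = 10 \left(-3\right) = -30$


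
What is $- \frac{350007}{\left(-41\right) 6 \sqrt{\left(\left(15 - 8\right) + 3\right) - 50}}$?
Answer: $- \frac{116669 i \sqrt{10}}{1640} \approx - 224.96 i$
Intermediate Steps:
$- \frac{350007}{\left(-41\right) 6 \sqrt{\left(\left(15 - 8\right) + 3\right) - 50}} = - \frac{350007}{\left(-246\right) \sqrt{\left(7 + 3\right) - 50}} = - \frac{350007}{\left(-246\right) \sqrt{10 - 50}} = - \frac{350007}{\left(-246\right) \sqrt{-40}} = - \frac{350007}{\left(-246\right) 2 i \sqrt{10}} = - \frac{350007}{\left(-492\right) i \sqrt{10}} = - 350007 \frac{i \sqrt{10}}{4920} = - \frac{116669 i \sqrt{10}}{1640}$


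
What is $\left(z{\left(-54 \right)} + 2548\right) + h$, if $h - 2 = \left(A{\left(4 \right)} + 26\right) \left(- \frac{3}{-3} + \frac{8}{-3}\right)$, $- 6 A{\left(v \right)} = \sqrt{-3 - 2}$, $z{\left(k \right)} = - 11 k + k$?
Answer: $\frac{9140}{3} + \frac{5 i \sqrt{5}}{18} \approx 3046.7 + 0.62113 i$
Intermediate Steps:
$z{\left(k \right)} = - 10 k$
$A{\left(v \right)} = - \frac{i \sqrt{5}}{6}$ ($A{\left(v \right)} = - \frac{\sqrt{-3 - 2}}{6} = - \frac{\sqrt{-5}}{6} = - \frac{i \sqrt{5}}{6}$)
$h = - \frac{124}{3} + \frac{5 i \sqrt{5}}{18}$ ($h = 2 + \left(- \frac{i \sqrt{5}}{6} + 26\right) \left(- \frac{3}{-3} + \frac{8}{-3}\right) = 2 + \left(26 - \frac{i \sqrt{5}}{6}\right) \left(\left(-3\right) \left(- \frac{1}{3}\right) + 8 \left(- \frac{1}{3}\right)\right) = 2 + \left(26 - \frac{i \sqrt{5}}{6}\right) \left(1 - \frac{8}{3}\right) = 2 + \left(26 - \frac{i \sqrt{5}}{6}\right) \left(- \frac{5}{3}\right) = 2 - \left(\frac{130}{3} - \frac{5 i \sqrt{5}}{18}\right) = - \frac{124}{3} + \frac{5 i \sqrt{5}}{18} \approx -41.333 + 0.62113 i$)
$\left(z{\left(-54 \right)} + 2548\right) + h = \left(\left(-10\right) \left(-54\right) + 2548\right) - \left(\frac{124}{3} - \frac{5 i \sqrt{5}}{18}\right) = \left(540 + 2548\right) - \left(\frac{124}{3} - \frac{5 i \sqrt{5}}{18}\right) = 3088 - \left(\frac{124}{3} - \frac{5 i \sqrt{5}}{18}\right) = \frac{9140}{3} + \frac{5 i \sqrt{5}}{18}$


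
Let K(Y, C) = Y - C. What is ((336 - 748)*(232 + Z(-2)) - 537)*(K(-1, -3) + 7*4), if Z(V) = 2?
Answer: -2908350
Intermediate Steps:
((336 - 748)*(232 + Z(-2)) - 537)*(K(-1, -3) + 7*4) = ((336 - 748)*(232 + 2) - 537)*((-1 - 1*(-3)) + 7*4) = (-412*234 - 537)*((-1 + 3) + 28) = (-96408 - 537)*(2 + 28) = -96945*30 = -2908350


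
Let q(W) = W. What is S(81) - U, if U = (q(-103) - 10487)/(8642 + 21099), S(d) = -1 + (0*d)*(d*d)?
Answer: -19151/29741 ≈ -0.64393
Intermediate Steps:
S(d) = -1 (S(d) = -1 + 0*d² = -1 + 0 = -1)
U = -10590/29741 (U = (-103 - 10487)/(8642 + 21099) = -10590/29741 ≈ -0.35607)
S(81) - U = -1 - 1*(-10590/29741) = -1 + 10590/29741 = -19151/29741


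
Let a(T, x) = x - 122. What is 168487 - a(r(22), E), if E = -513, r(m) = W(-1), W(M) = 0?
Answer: 169122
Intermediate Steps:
r(m) = 0
a(T, x) = -122 + x
168487 - a(r(22), E) = 168487 - (-122 - 513) = 168487 - 1*(-635) = 168487 + 635 = 169122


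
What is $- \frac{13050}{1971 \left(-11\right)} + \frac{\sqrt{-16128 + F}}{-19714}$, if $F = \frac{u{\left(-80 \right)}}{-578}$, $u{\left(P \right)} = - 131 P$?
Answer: $\frac{1450}{2409} - \frac{i \sqrt{1166558}}{167569} \approx 0.60191 - 0.0064455 i$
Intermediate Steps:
$F = - \frac{5240}{289}$ ($F = \frac{\left(-131\right) \left(-80\right)}{-578} = 10480 \left(- \frac{1}{578}\right) = - \frac{5240}{289} \approx -18.132$)
$- \frac{13050}{1971 \left(-11\right)} + \frac{\sqrt{-16128 + F}}{-19714} = - \frac{13050}{1971 \left(-11\right)} + \frac{\sqrt{-16128 - \frac{5240}{289}}}{-19714} = - \frac{13050}{-21681} + \sqrt{- \frac{4666232}{289}} \left(- \frac{1}{19714}\right) = \left(-13050\right) \left(- \frac{1}{21681}\right) + \frac{2 i \sqrt{1166558}}{17} \left(- \frac{1}{19714}\right) = \frac{1450}{2409} - \frac{i \sqrt{1166558}}{167569}$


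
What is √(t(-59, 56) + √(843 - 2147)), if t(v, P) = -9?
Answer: √(-9 + 2*I*√326) ≈ 3.756 + 4.8071*I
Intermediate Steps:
√(t(-59, 56) + √(843 - 2147)) = √(-9 + √(843 - 2147)) = √(-9 + √(-1304)) = √(-9 + 2*I*√326)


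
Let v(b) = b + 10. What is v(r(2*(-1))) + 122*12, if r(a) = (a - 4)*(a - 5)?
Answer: 1516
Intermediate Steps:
r(a) = (-5 + a)*(-4 + a) (r(a) = (-4 + a)*(-5 + a) = (-5 + a)*(-4 + a))
v(b) = 10 + b
v(r(2*(-1))) + 122*12 = (10 + (20 + (2*(-1))² - 18*(-1))) + 122*12 = (10 + (20 + (-2)² - 9*(-2))) + 1464 = (10 + (20 + 4 + 18)) + 1464 = (10 + 42) + 1464 = 52 + 1464 = 1516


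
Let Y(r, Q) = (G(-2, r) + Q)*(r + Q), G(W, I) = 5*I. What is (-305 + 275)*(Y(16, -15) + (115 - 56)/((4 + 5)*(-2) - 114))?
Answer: -42605/22 ≈ -1936.6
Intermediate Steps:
Y(r, Q) = (Q + r)*(Q + 5*r) (Y(r, Q) = (5*r + Q)*(r + Q) = (Q + 5*r)*(Q + r) = (Q + r)*(Q + 5*r))
(-305 + 275)*(Y(16, -15) + (115 - 56)/((4 + 5)*(-2) - 114)) = (-305 + 275)*(((-15)**2 + 5*16**2 + 6*(-15)*16) + (115 - 56)/((4 + 5)*(-2) - 114)) = -30*((225 + 5*256 - 1440) + 59/(9*(-2) - 114)) = -30*((225 + 1280 - 1440) + 59/(-18 - 114)) = -30*(65 + 59/(-132)) = -30*(65 + 59*(-1/132)) = -30*(65 - 59/132) = -30*8521/132 = -42605/22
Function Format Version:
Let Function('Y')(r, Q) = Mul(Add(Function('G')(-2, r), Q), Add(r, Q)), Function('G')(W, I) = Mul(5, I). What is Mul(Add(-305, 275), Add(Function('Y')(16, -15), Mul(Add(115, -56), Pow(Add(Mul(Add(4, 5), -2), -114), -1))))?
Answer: Rational(-42605, 22) ≈ -1936.6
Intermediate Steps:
Function('Y')(r, Q) = Mul(Add(Q, r), Add(Q, Mul(5, r))) (Function('Y')(r, Q) = Mul(Add(Mul(5, r), Q), Add(r, Q)) = Mul(Add(Q, Mul(5, r)), Add(Q, r)) = Mul(Add(Q, r), Add(Q, Mul(5, r))))
Mul(Add(-305, 275), Add(Function('Y')(16, -15), Mul(Add(115, -56), Pow(Add(Mul(Add(4, 5), -2), -114), -1)))) = Mul(Add(-305, 275), Add(Add(Pow(-15, 2), Mul(5, Pow(16, 2)), Mul(6, -15, 16)), Mul(Add(115, -56), Pow(Add(Mul(Add(4, 5), -2), -114), -1)))) = Mul(-30, Add(Add(225, Mul(5, 256), -1440), Mul(59, Pow(Add(Mul(9, -2), -114), -1)))) = Mul(-30, Add(Add(225, 1280, -1440), Mul(59, Pow(Add(-18, -114), -1)))) = Mul(-30, Add(65, Mul(59, Pow(-132, -1)))) = Mul(-30, Add(65, Mul(59, Rational(-1, 132)))) = Mul(-30, Add(65, Rational(-59, 132))) = Mul(-30, Rational(8521, 132)) = Rational(-42605, 22)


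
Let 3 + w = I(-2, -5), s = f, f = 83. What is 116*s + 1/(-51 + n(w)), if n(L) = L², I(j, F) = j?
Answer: 250327/26 ≈ 9628.0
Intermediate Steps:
s = 83
w = -5 (w = -3 - 2 = -5)
116*s + 1/(-51 + n(w)) = 116*83 + 1/(-51 + (-5)²) = 9628 + 1/(-51 + 25) = 9628 + 1/(-26) = 9628 - 1/26 = 250327/26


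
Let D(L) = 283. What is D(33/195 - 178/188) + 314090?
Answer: 314373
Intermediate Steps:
D(33/195 - 178/188) + 314090 = 283 + 314090 = 314373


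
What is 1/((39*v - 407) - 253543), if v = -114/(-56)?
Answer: -28/7108377 ≈ -3.9390e-6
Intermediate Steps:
v = 57/28 (v = -114*(-1/56) = 57/28 ≈ 2.0357)
1/((39*v - 407) - 253543) = 1/((39*(57/28) - 407) - 253543) = 1/((2223/28 - 407) - 253543) = 1/(-9173/28 - 253543) = 1/(-7108377/28) = -28/7108377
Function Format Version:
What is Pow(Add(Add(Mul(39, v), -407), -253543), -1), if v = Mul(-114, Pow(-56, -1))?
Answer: Rational(-28, 7108377) ≈ -3.9390e-6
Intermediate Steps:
v = Rational(57, 28) (v = Mul(-114, Rational(-1, 56)) = Rational(57, 28) ≈ 2.0357)
Pow(Add(Add(Mul(39, v), -407), -253543), -1) = Pow(Add(Add(Mul(39, Rational(57, 28)), -407), -253543), -1) = Pow(Add(Add(Rational(2223, 28), -407), -253543), -1) = Pow(Add(Rational(-9173, 28), -253543), -1) = Pow(Rational(-7108377, 28), -1) = Rational(-28, 7108377)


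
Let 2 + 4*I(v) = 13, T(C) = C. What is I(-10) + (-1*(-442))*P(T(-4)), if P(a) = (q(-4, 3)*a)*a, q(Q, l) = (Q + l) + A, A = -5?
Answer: -169717/4 ≈ -42429.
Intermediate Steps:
q(Q, l) = -5 + Q + l (q(Q, l) = (Q + l) - 5 = -5 + Q + l)
P(a) = -6*a² (P(a) = ((-5 - 4 + 3)*a)*a = (-6*a)*a = -6*a²)
I(v) = 11/4 (I(v) = -½ + (¼)*13 = -½ + 13/4 = 11/4)
I(-10) + (-1*(-442))*P(T(-4)) = 11/4 + (-1*(-442))*(-6*(-4)²) = 11/4 + 442*(-6*16) = 11/4 + 442*(-96) = 11/4 - 42432 = -169717/4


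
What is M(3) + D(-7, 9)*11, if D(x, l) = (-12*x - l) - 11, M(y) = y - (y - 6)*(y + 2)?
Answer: 722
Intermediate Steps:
M(y) = y - (-6 + y)*(2 + y)
D(x, l) = -11 - l - 12*x (D(x, l) = (-l - 12*x) - 11 = -11 - l - 12*x)
M(3) + D(-7, 9)*11 = (12 - 1*3**2 + 5*3) + (-11 - 1*9 - 12*(-7))*11 = (12 - 1*9 + 15) + (-11 - 9 + 84)*11 = (12 - 9 + 15) + 64*11 = 18 + 704 = 722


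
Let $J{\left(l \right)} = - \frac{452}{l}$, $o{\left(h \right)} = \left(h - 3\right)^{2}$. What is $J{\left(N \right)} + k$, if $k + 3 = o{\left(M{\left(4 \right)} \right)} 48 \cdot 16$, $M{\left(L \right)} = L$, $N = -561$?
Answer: $\frac{429617}{561} \approx 765.81$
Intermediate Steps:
$o{\left(h \right)} = \left(-3 + h\right)^{2}$
$k = 765$ ($k = -3 + \left(-3 + 4\right)^{2} \cdot 48 \cdot 16 = -3 + 1^{2} \cdot 48 \cdot 16 = -3 + 1 \cdot 48 \cdot 16 = -3 + 48 \cdot 16 = -3 + 768 = 765$)
$J{\left(N \right)} + k = - \frac{452}{-561} + 765 = \left(-452\right) \left(- \frac{1}{561}\right) + 765 = \frac{452}{561} + 765 = \frac{429617}{561}$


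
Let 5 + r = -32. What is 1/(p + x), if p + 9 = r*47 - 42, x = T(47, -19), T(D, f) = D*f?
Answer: -1/2683 ≈ -0.00037272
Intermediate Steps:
r = -37 (r = -5 - 32 = -37)
x = -893 (x = 47*(-19) = -893)
p = -1790 (p = -9 + (-37*47 - 42) = -9 + (-1739 - 42) = -9 - 1781 = -1790)
1/(p + x) = 1/(-1790 - 893) = 1/(-2683) = -1/2683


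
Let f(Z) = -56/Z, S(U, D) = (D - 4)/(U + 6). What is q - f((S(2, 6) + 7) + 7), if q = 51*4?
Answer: 11852/57 ≈ 207.93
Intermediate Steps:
S(U, D) = (-4 + D)/(6 + U)
q = 204
q - f((S(2, 6) + 7) + 7) = 204 - (-56)/(((-4 + 6)/(6 + 2) + 7) + 7) = 204 - (-56)/((2/8 + 7) + 7) = 204 - (-56)/(((⅛)*2 + 7) + 7) = 204 - (-56)/((¼ + 7) + 7) = 204 - (-56)/(29/4 + 7) = 204 - (-56)/57/4 = 204 - (-56)*4/57 = 204 - 1*(-224/57) = 204 + 224/57 = 11852/57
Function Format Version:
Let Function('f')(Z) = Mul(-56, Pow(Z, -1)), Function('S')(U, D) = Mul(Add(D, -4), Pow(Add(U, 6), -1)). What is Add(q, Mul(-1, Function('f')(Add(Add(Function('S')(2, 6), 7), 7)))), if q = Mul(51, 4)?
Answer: Rational(11852, 57) ≈ 207.93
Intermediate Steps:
Function('S')(U, D) = Mul(Pow(Add(6, U), -1), Add(-4, D)) (Function('S')(U, D) = Mul(Add(-4, D), Pow(Add(6, U), -1)) = Mul(Pow(Add(6, U), -1), Add(-4, D)))
q = 204
Add(q, Mul(-1, Function('f')(Add(Add(Function('S')(2, 6), 7), 7)))) = Add(204, Mul(-1, Mul(-56, Pow(Add(Add(Mul(Pow(Add(6, 2), -1), Add(-4, 6)), 7), 7), -1)))) = Add(204, Mul(-1, Mul(-56, Pow(Add(Add(Mul(Pow(8, -1), 2), 7), 7), -1)))) = Add(204, Mul(-1, Mul(-56, Pow(Add(Add(Mul(Rational(1, 8), 2), 7), 7), -1)))) = Add(204, Mul(-1, Mul(-56, Pow(Add(Add(Rational(1, 4), 7), 7), -1)))) = Add(204, Mul(-1, Mul(-56, Pow(Add(Rational(29, 4), 7), -1)))) = Add(204, Mul(-1, Mul(-56, Pow(Rational(57, 4), -1)))) = Add(204, Mul(-1, Mul(-56, Rational(4, 57)))) = Add(204, Mul(-1, Rational(-224, 57))) = Add(204, Rational(224, 57)) = Rational(11852, 57)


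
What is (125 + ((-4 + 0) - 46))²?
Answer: 5625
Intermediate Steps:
(125 + ((-4 + 0) - 46))² = (125 + (-4 - 46))² = (125 - 50)² = 75² = 5625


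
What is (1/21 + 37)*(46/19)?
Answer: 35788/399 ≈ 89.694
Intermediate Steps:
(1/21 + 37)*(46/19) = (1/21 + 37)*(46*(1/19)) = (778/21)*(46/19) = 35788/399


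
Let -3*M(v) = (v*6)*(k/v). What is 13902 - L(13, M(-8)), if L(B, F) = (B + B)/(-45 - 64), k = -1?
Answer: 1515344/109 ≈ 13902.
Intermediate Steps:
M(v) = 2 (M(v) = -v*6*(-1/v)/3 = -6*v*(-1/v)/3 = -⅓*(-6) = 2)
L(B, F) = -2*B/109 (L(B, F) = (2*B)/(-109) = (2*B)*(-1/109) = -2*B/109)
13902 - L(13, M(-8)) = 13902 - (-2)*13/109 = 13902 - 1*(-26/109) = 13902 + 26/109 = 1515344/109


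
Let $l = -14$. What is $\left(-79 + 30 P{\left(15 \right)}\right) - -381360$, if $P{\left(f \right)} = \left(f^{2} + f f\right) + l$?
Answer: $394361$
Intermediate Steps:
$P{\left(f \right)} = -14 + 2 f^{2}$ ($P{\left(f \right)} = \left(f^{2} + f f\right) - 14 = \left(f^{2} + f^{2}\right) - 14 = 2 f^{2} - 14 = -14 + 2 f^{2}$)
$\left(-79 + 30 P{\left(15 \right)}\right) - -381360 = \left(-79 + 30 \left(-14 + 2 \cdot 15^{2}\right)\right) - -381360 = \left(-79 + 30 \left(-14 + 2 \cdot 225\right)\right) + 381360 = \left(-79 + 30 \left(-14 + 450\right)\right) + 381360 = \left(-79 + 30 \cdot 436\right) + 381360 = \left(-79 + 13080\right) + 381360 = 13001 + 381360 = 394361$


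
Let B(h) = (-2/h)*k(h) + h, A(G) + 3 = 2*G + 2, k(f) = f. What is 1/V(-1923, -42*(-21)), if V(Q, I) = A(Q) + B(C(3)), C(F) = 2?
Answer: -1/3847 ≈ -0.00025994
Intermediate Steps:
A(G) = -1 + 2*G (A(G) = -3 + (2*G + 2) = -3 + (2 + 2*G) = -1 + 2*G)
B(h) = -2 + h (B(h) = (-2/h)*h + h = -2 + h)
V(Q, I) = -1 + 2*Q (V(Q, I) = (-1 + 2*Q) + (-2 + 2) = (-1 + 2*Q) + 0 = -1 + 2*Q)
1/V(-1923, -42*(-21)) = 1/(-1 + 2*(-1923)) = 1/(-1 - 3846) = 1/(-3847) = -1/3847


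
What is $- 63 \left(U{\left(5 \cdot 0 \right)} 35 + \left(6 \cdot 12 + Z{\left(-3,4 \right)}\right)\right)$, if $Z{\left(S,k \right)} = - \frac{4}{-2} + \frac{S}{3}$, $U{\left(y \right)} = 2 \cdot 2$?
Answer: $-13419$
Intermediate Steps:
$U{\left(y \right)} = 4$
$Z{\left(S,k \right)} = 2 + \frac{S}{3}$ ($Z{\left(S,k \right)} = \left(-4\right) \left(- \frac{1}{2}\right) + S \frac{1}{3} = 2 + \frac{S}{3}$)
$- 63 \left(U{\left(5 \cdot 0 \right)} 35 + \left(6 \cdot 12 + Z{\left(-3,4 \right)}\right)\right) = - 63 \left(4 \cdot 35 + \left(6 \cdot 12 + \left(2 + \frac{1}{3} \left(-3\right)\right)\right)\right) = - 63 \left(140 + \left(72 + \left(2 - 1\right)\right)\right) = - 63 \left(140 + \left(72 + 1\right)\right) = - 63 \left(140 + 73\right) = \left(-63\right) 213 = -13419$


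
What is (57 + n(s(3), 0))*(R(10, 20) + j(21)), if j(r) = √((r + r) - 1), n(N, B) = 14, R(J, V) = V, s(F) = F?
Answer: 1420 + 71*√41 ≈ 1874.6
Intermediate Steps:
j(r) = √(-1 + 2*r) (j(r) = √(2*r - 1) = √(-1 + 2*r))
(57 + n(s(3), 0))*(R(10, 20) + j(21)) = (57 + 14)*(20 + √(-1 + 2*21)) = 71*(20 + √(-1 + 42)) = 71*(20 + √41) = 1420 + 71*√41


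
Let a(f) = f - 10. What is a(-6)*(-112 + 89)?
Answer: 368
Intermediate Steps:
a(f) = -10 + f
a(-6)*(-112 + 89) = (-10 - 6)*(-112 + 89) = -16*(-23) = 368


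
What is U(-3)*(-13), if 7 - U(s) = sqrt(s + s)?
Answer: -91 + 13*I*sqrt(6) ≈ -91.0 + 31.843*I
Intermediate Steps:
U(s) = 7 - sqrt(2)*sqrt(s) (U(s) = 7 - sqrt(s + s) = 7 - sqrt(2*s) = 7 - sqrt(2)*sqrt(s))
U(-3)*(-13) = (7 - sqrt(2)*sqrt(-3))*(-13) = (7 - sqrt(2)*I*sqrt(3))*(-13) = (7 - I*sqrt(6))*(-13) = -91 + 13*I*sqrt(6)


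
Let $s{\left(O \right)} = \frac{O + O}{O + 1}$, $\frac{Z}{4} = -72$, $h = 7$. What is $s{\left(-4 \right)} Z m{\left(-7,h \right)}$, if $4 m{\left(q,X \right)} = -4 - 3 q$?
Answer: $-3264$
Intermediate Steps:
$Z = -288$ ($Z = 4 \left(-72\right) = -288$)
$s{\left(O \right)} = \frac{2 O}{1 + O}$
$m{\left(q,X \right)} = -1 - \frac{3 q}{4}$ ($m{\left(q,X \right)} = \frac{-4 - 3 q}{4} = -1 - \frac{3 q}{4}$)
$s{\left(-4 \right)} Z m{\left(-7,h \right)} = 2 \left(-4\right) \frac{1}{1 - 4} \left(-288\right) \left(-1 - - \frac{21}{4}\right) = 2 \left(-4\right) \frac{1}{-3} \left(-288\right) \left(-1 + \frac{21}{4}\right) = 2 \left(-4\right) \left(- \frac{1}{3}\right) \left(-288\right) \frac{17}{4} = \frac{8}{3} \left(-288\right) \frac{17}{4} = \left(-768\right) \frac{17}{4} = -3264$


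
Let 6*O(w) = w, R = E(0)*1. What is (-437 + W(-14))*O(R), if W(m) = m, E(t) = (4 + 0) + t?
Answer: -902/3 ≈ -300.67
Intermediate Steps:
E(t) = 4 + t
R = 4 (R = (4 + 0)*1 = 4*1 = 4)
O(w) = w/6
(-437 + W(-14))*O(R) = (-437 - 14)*((⅙)*4) = -451*⅔ = -902/3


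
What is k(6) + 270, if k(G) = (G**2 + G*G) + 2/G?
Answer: 1027/3 ≈ 342.33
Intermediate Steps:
k(G) = 2/G + 2*G**2 (k(G) = (G**2 + G**2) + 2/G = 2*G**2 + 2/G = 2/G + 2*G**2)
k(6) + 270 = 2*(1 + 6**3)/6 + 270 = 2*(1/6)*(1 + 216) + 270 = 2*(1/6)*217 + 270 = 217/3 + 270 = 1027/3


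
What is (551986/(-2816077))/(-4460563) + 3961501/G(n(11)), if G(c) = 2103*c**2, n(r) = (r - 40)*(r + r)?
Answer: 4523820993875575673/977512113930678465612 ≈ 0.0046279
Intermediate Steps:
n(r) = 2*r*(-40 + r) (n(r) = (-40 + r)*(2*r) = 2*r*(-40 + r))
(551986/(-2816077))/(-4460563) + 3961501/G(n(11)) = (551986/(-2816077))/(-4460563) + 3961501/((2103*(2*11*(-40 + 11))**2)) = (551986*(-1/2816077))*(-1/4460563) + 3961501/((2103*(2*11*(-29))**2)) = -551986/2816077*(-1/4460563) + 3961501/((2103*(-638)**2)) = 551986/12561288871351 + 3961501/((2103*407044)) = 551986/12561288871351 + 3961501/856013532 = 4523820993875575673/977512113930678465612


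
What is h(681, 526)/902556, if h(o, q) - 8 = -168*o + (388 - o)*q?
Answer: -44753/150426 ≈ -0.29751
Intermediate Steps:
h(o, q) = 8 - 168*o + q*(388 - o) (h(o, q) = 8 + (-168*o + (388 - o)*q) = 8 + (-168*o + q*(388 - o)) = 8 - 168*o + q*(388 - o))
h(681, 526)/902556 = (8 - 168*681 + 388*526 - 1*681*526)/902556 = (8 - 114408 + 204088 - 358206)*(1/902556) = -268518*1/902556 = -44753/150426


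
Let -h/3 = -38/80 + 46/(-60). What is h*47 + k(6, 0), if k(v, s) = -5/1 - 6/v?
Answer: 6763/40 ≈ 169.07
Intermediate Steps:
h = 149/40 (h = -3*(-38/80 + 46/(-60)) = -3*(-38*1/80 + 46*(-1/60)) = -3*(-19/40 - 23/30) = -3*(-149/120) = 149/40 ≈ 3.7250)
k(v, s) = -5 - 6/v (k(v, s) = -5*1 - 6/v = -5 - 6/v)
h*47 + k(6, 0) = (149/40)*47 + (-5 - 6/6) = 7003/40 + (-5 - 6*1/6) = 7003/40 + (-5 - 1) = 7003/40 - 6 = 6763/40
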